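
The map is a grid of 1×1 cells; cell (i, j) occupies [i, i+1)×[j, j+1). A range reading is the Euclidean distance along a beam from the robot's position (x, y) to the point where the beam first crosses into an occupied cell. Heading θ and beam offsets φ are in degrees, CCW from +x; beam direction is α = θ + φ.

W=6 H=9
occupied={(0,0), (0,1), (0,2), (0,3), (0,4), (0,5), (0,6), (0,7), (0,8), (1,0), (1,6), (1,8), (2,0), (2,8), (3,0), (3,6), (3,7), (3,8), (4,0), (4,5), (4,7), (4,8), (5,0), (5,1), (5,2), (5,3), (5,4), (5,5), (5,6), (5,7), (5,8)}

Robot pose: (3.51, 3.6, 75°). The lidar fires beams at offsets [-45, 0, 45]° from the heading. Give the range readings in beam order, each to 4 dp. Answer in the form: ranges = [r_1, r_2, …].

beam 1: φ=-45°, α=30°
  dir = (cos 30°, sin 30°) = (0.8660, 0.5000); from cell (3,3)
  next x-line at t=0.5658, next y-line at t=0.8000; Δt_x=1.1547, Δt_y=2.0000
    x: enter (4,3) at t=0.5658
    y: enter (4,4) at t=0.8000
    x: enter (5,4) at t=1.7205 ← occupied
  → r_1 = 1.7205
beam 2: φ=0°, α=75°
  dir = (cos 75°, sin 75°) = (0.2588, 0.9659); from cell (3,3)
  next x-line at t=1.8932, next y-line at t=0.4141; Δt_x=3.8637, Δt_y=1.0353
    y: enter (3,4) at t=0.4141
    y: enter (3,5) at t=1.4494
    x: enter (4,5) at t=1.8932 ← occupied
  → r_2 = 1.8932
beam 3: φ=45°, α=120°
  dir = (cos 120°, sin 120°) = (-0.5000, 0.8660); from cell (3,3)
  next x-line at t=1.0200, next y-line at t=0.4619; Δt_x=2.0000, Δt_y=1.1547
    y: enter (3,4) at t=0.4619
    x: enter (2,4) at t=1.0200
    y: enter (2,5) at t=1.6166
    y: enter (2,6) at t=2.7713
    x: enter (1,6) at t=3.0200 ← occupied
  → r_3 = 3.0200

ranges = [1.7205, 1.8932, 3.0200]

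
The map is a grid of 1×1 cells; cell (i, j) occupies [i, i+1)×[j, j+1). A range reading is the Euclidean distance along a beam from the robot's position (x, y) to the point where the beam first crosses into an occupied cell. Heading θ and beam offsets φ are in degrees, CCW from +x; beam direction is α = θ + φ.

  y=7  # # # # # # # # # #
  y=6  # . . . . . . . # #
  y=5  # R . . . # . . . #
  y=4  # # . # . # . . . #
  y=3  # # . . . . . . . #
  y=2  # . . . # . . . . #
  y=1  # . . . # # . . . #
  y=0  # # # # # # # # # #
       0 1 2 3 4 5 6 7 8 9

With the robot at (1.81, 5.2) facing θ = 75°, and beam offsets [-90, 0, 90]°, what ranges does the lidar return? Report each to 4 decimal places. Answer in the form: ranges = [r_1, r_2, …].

ranges = [1.2320, 1.8635, 0.8386]

beam 1: φ=-90°, α=345°
  dir = (cos 345°, sin 345°) = (0.9659, -0.2588); from cell (1,5)
  next x-line at t=0.1967, next y-line at t=0.7727; Δt_x=1.0353, Δt_y=3.8637
    x: enter (2,5) at t=0.1967
    y: enter (2,4) at t=0.7727
    x: enter (3,4) at t=1.2320 ← occupied
  → r_1 = 1.2320
beam 2: φ=0°, α=75°
  dir = (cos 75°, sin 75°) = (0.2588, 0.9659); from cell (1,5)
  next x-line at t=0.7341, next y-line at t=0.8282; Δt_x=3.8637, Δt_y=1.0353
    x: enter (2,5) at t=0.7341
    y: enter (2,6) at t=0.8282
    y: enter (2,7) at t=1.8635 ← occupied
  → r_2 = 1.8635
beam 3: φ=90°, α=165°
  dir = (cos 165°, sin 165°) = (-0.9659, 0.2588); from cell (1,5)
  next x-line at t=0.8386, next y-line at t=3.0910; Δt_x=1.0353, Δt_y=3.8637
    x: enter (0,5) at t=0.8386 ← occupied
  → r_3 = 0.8386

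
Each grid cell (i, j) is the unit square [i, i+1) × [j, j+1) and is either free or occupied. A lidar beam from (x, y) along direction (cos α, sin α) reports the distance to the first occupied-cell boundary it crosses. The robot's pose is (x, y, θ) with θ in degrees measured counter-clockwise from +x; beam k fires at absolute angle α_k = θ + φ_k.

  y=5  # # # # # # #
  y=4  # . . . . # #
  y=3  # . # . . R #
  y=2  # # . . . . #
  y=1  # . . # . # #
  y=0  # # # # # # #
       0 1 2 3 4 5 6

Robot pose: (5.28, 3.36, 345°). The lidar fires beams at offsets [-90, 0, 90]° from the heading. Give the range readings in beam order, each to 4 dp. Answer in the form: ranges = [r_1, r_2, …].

beam 1: φ=-90°, α=255°
  dir = (cos 255°, sin 255°) = (-0.2588, -0.9659); from cell (5,3)
  next x-line at t=1.0818, next y-line at t=0.3727; Δt_x=3.8637, Δt_y=1.0353
    y: enter (5,2) at t=0.3727
    x: enter (4,2) at t=1.0818
    y: enter (4,1) at t=1.4080
    y: enter (4,0) at t=2.4433 ← occupied
  → r_1 = 2.4433
beam 2: φ=0°, α=345°
  dir = (cos 345°, sin 345°) = (0.9659, -0.2588); from cell (5,3)
  next x-line at t=0.7454, next y-line at t=1.3909; Δt_x=1.0353, Δt_y=3.8637
    x: enter (6,3) at t=0.7454 ← occupied
  → r_2 = 0.7454
beam 3: φ=90°, α=75°
  dir = (cos 75°, sin 75°) = (0.2588, 0.9659); from cell (5,3)
  next x-line at t=2.7819, next y-line at t=0.6626; Δt_x=3.8637, Δt_y=1.0353
    y: enter (5,4) at t=0.6626 ← occupied
  → r_3 = 0.6626

ranges = [2.4433, 0.7454, 0.6626]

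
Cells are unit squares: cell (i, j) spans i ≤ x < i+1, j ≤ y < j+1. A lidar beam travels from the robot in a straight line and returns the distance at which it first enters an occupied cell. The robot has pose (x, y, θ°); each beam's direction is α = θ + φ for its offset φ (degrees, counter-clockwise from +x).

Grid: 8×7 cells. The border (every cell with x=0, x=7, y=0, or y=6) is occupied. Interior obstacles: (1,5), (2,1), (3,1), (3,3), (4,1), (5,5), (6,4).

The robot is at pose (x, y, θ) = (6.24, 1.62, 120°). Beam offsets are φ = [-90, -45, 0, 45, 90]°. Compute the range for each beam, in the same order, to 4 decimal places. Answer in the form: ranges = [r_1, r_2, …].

ranges = [0.8776, 2.4640, 5.0576, 1.2837, 1.2400]

beam 1: φ=-90°, α=30°
  d=(0.8660,0.5000)  start (6,1)  tX=0.8776 tY=0.7600  stride 1/|dx|=1.1547 1/|dy|=2.0000
    cross y-line → (6,2), t=0.7600
    cross x-line → (7,2), t=0.8776 (wall)
  → r_1 = 0.8776
beam 2: φ=-45°, α=75°
  d=(0.2588,0.9659)  start (6,1)  tX=2.9364 tY=0.3934  stride 1/|dx|=3.8637 1/|dy|=1.0353
    cross y-line → (6,2), t=0.3934
    cross y-line → (6,3), t=1.4287
    cross y-line → (6,4), t=2.4640 (wall)
  → r_2 = 2.4640
beam 3: φ=0°, α=120°
  d=(-0.5000,0.8660)  start (6,1)  tX=0.4800 tY=0.4388  stride 1/|dx|=2.0000 1/|dy|=1.1547
    cross y-line → (6,2), t=0.4388
    cross x-line → (5,2), t=0.4800
    cross y-line → (5,3), t=1.5935
    cross x-line → (4,3), t=2.4800
    cross y-line → (4,4), t=2.7482
    cross y-line → (4,5), t=3.9029
    cross x-line → (3,5), t=4.4800
    cross y-line → (3,6), t=5.0576 (wall)
  → r_3 = 5.0576
beam 4: φ=45°, α=165°
  d=(-0.9659,0.2588)  start (6,1)  tX=0.2485 tY=1.4682  stride 1/|dx|=1.0353 1/|dy|=3.8637
    cross x-line → (5,1), t=0.2485
    cross x-line → (4,1), t=1.2837 (wall)
  → r_4 = 1.2837
beam 5: φ=90°, α=210°
  d=(-0.8660,-0.5000)  start (6,1)  tX=0.2771 tY=1.2400  stride 1/|dx|=1.1547 1/|dy|=2.0000
    cross x-line → (5,1), t=0.2771
    cross y-line → (5,0), t=1.2400 (wall)
  → r_5 = 1.2400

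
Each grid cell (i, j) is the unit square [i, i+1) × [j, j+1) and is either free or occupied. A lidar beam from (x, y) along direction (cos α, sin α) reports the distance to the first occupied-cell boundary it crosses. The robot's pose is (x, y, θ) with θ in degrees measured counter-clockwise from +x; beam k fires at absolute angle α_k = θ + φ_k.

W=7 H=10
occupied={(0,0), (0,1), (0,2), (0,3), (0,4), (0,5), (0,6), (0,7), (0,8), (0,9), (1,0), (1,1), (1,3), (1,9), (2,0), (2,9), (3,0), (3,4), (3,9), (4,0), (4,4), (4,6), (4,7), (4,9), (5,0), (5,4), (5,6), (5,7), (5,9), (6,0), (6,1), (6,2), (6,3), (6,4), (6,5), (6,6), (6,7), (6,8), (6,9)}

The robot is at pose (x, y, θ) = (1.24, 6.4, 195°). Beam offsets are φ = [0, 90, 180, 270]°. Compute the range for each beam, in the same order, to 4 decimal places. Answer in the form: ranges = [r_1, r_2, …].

beam 1: φ=0°, α=195°
  d=(-0.9659,-0.2588)  start (1,6)  tX=0.2485 tY=1.5455  stride 1/|dx|=1.0353 1/|dy|=3.8637
    cross x-line → (0,6), t=0.2485 (wall)
  → r_1 = 0.2485
beam 2: φ=90°, α=285°
  d=(0.2588,-0.9659)  start (1,6)  tX=2.9364 tY=0.4141  stride 1/|dx|=3.8637 1/|dy|=1.0353
    cross y-line → (1,5), t=0.4141
    cross y-line → (1,4), t=1.4494
    cross y-line → (1,3), t=2.4847 (wall)
  → r_2 = 2.4847
beam 3: φ=180°, α=15°
  d=(0.9659,0.2588)  start (1,6)  tX=0.7868 tY=2.3182  stride 1/|dx|=1.0353 1/|dy|=3.8637
    cross x-line → (2,6), t=0.7868
    cross x-line → (3,6), t=1.8221
    cross y-line → (3,7), t=2.3182
    cross x-line → (4,7), t=2.8574 (wall)
  → r_3 = 2.8574
beam 4: φ=270°, α=105°
  d=(-0.2588,0.9659)  start (1,6)  tX=0.9273 tY=0.6212  stride 1/|dx|=3.8637 1/|dy|=1.0353
    cross y-line → (1,7), t=0.6212
    cross x-line → (0,7), t=0.9273 (wall)
  → r_4 = 0.9273

ranges = [0.2485, 2.4847, 2.8574, 0.9273]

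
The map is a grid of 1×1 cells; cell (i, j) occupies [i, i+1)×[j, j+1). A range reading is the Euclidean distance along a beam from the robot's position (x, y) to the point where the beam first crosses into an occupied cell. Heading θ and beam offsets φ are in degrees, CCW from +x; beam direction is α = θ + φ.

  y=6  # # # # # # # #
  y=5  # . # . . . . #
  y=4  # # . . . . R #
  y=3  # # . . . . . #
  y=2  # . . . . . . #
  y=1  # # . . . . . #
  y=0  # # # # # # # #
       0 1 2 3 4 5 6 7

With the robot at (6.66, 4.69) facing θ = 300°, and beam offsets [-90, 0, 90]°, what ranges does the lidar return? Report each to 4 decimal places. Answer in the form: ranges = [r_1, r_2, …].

beam 1: φ=-90°, α=210°
  direction (-0.8660, -0.5000); cell (6,4); t to first gridline: x 0.7621, y 1.3800 (then +1.1547 / +2.0000)
    (5,4) via x @ 0.7621
    (5,3) via y @ 1.3800
    (4,3) via x @ 1.9168
    (3,3) via x @ 3.0715
    (3,2) via y @ 3.3800
    (2,2) via x @ 4.2262
    (2,1) via y @ 5.3800
    (1,1) via x @ 5.3809  # hit
  → r_1 = 5.3809
beam 2: φ=0°, α=300°
  direction (0.5000, -0.8660); cell (6,4); t to first gridline: x 0.6800, y 0.7967 (then +2.0000 / +1.1547)
    (7,4) via x @ 0.6800  # hit
  → r_2 = 0.6800
beam 3: φ=90°, α=30°
  direction (0.8660, 0.5000); cell (6,4); t to first gridline: x 0.3926, y 0.6200 (then +1.1547 / +2.0000)
    (7,4) via x @ 0.3926  # hit
  → r_3 = 0.3926

ranges = [5.3809, 0.6800, 0.3926]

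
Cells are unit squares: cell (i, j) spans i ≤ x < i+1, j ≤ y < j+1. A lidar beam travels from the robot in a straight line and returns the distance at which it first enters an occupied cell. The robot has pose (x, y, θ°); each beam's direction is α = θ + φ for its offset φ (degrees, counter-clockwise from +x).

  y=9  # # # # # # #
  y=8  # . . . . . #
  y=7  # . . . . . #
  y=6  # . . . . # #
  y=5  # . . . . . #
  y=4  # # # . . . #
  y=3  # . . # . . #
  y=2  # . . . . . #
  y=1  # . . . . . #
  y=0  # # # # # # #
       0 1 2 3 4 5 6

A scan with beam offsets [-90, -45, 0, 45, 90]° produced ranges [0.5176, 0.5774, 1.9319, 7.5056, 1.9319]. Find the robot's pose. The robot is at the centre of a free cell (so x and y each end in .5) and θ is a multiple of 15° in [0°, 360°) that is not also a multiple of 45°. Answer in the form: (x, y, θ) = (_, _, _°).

The pose lattice has 36·16 = 576 candidates. Test each by forward raycasting.
  (5.5, 1.5, 300°): beam 1 = 1.0000 ≠ 0.5176 ✗
  (3.5, 4.5, 330°): beam 1 = 0.5774 ≠ 0.5176 ✗
  (3.5, 5.5, 285°): beam 1 = 1.9319 ≠ 0.5176 ✗
  (2.5, 6.5, 30°): beam 1 = 2.8868 ≠ 0.5176 ✗
  …
  (5.5, 2.5, 75°): r_1=0.5176, r_2=0.5774, r_3=1.9319, r_4=7.5056, r_5=1.9319 — all match ✓
Only this pose fits every beam.

(x, y, θ) = (5.5, 2.5, 75°)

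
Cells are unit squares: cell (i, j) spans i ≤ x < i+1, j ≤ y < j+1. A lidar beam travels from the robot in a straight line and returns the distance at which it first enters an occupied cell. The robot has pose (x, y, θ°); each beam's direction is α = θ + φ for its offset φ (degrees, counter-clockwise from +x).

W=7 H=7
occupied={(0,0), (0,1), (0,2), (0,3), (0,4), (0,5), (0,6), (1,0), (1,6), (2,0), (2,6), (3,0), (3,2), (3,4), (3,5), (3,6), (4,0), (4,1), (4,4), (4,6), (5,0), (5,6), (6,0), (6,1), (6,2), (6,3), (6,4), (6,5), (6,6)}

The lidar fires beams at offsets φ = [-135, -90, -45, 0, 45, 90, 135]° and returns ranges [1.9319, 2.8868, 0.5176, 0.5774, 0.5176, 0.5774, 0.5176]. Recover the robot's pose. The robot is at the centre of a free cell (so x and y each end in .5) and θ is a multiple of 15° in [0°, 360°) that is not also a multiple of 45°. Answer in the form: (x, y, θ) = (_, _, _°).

Enumerate (i+0.5, j+0.5, θ) over the 20 free cells and 16 admissible headings. For each, cast all 7 beams and compare to the given ranges.
  (1.5, 5.5, 105°): beam 1 = 1.7321 ≠ 1.9319 ✗
  (3.5, 3.5, 30°): beam 1 = 0.5176 ≠ 1.9319 ✗
  (2.5, 2.5, 15°): beam 1 = 1.7321 ≠ 1.9319 ✗
  (2.5, 1.5, 30°): beam 1 = 0.5176 ≠ 1.9319 ✗
  (1.5, 4.5, 15°): beam 1 = 1.0000 ≠ 1.9319 ✗
  …
  (5.5, 1.5, 210°): r_1=1.9319, r_2=2.8868, r_3=0.5176, r_4=0.5774, r_5=0.5176, r_6=0.5774, r_7=0.5176 — all match ✓
Only this pose fits every beam.

(x, y, θ) = (5.5, 1.5, 210°)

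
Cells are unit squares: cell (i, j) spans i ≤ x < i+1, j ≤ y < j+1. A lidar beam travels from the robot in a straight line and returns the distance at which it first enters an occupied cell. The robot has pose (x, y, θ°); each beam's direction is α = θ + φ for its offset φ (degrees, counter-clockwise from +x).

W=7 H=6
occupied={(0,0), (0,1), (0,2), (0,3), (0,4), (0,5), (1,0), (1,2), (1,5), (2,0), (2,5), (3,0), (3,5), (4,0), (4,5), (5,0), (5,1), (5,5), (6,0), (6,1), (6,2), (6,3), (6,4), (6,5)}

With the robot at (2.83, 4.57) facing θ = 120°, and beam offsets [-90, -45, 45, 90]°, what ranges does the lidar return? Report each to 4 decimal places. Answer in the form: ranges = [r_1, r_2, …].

ranges = [0.8600, 0.4452, 1.6614, 2.1131]

beam 1: φ=-90°, α=30°
  d=(0.8660,0.5000)  start (2,4)  tX=0.1963 tY=0.8600  stride 1/|dx|=1.1547 1/|dy|=2.0000
    cross x-line → (3,4), t=0.1963
    cross y-line → (3,5), t=0.8600 (wall)
  → r_1 = 0.8600
beam 2: φ=-45°, α=75°
  d=(0.2588,0.9659)  start (2,4)  tX=0.6568 tY=0.4452  stride 1/|dx|=3.8637 1/|dy|=1.0353
    cross y-line → (2,5), t=0.4452 (wall)
  → r_2 = 0.4452
beam 3: φ=45°, α=165°
  d=(-0.9659,0.2588)  start (2,4)  tX=0.8593 tY=1.6614  stride 1/|dx|=1.0353 1/|dy|=3.8637
    cross x-line → (1,4), t=0.8593
    cross y-line → (1,5), t=1.6614 (wall)
  → r_3 = 1.6614
beam 4: φ=90°, α=210°
  d=(-0.8660,-0.5000)  start (2,4)  tX=0.9584 tY=1.1400  stride 1/|dx|=1.1547 1/|dy|=2.0000
    cross x-line → (1,4), t=0.9584
    cross y-line → (1,3), t=1.1400
    cross x-line → (0,3), t=2.1131 (wall)
  → r_4 = 2.1131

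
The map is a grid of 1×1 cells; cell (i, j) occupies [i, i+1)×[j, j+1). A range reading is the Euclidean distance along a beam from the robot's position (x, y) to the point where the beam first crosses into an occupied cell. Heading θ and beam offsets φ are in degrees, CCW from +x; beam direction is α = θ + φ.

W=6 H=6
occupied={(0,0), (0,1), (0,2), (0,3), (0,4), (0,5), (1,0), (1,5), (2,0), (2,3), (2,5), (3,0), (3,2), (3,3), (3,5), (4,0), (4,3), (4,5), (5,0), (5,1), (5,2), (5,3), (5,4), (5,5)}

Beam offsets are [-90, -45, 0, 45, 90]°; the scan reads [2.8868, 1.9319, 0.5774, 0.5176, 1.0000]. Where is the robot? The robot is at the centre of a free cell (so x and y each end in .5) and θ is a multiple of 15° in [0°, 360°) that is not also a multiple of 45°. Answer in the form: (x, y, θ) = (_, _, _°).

Candidates: 12 free-cell centres × 16 headings = 192 poses. Raycast each; keep the one whose scan matches to 4 dp.
  (2.5, 1.5, 165°): beam 1 = 1.5529 ≠ 2.8868 ✗
  (4.5, 1.5, 15°): beam 1 = 0.5176 ≠ 2.8868 ✗
  (1.5, 1.5, 330°): beam 1 = 0.5774 ≠ 2.8868 ✗
  (1.5, 2.5, 330°): beam 1 = 1.0000 ≠ 2.8868 ✗
  …
  (3.5, 1.5, 240°): r_1=2.8868, r_2=1.9319, r_3=0.5774, r_4=0.5176, r_5=1.0000 — all match ✓
Only this pose fits every beam.

(x, y, θ) = (3.5, 1.5, 240°)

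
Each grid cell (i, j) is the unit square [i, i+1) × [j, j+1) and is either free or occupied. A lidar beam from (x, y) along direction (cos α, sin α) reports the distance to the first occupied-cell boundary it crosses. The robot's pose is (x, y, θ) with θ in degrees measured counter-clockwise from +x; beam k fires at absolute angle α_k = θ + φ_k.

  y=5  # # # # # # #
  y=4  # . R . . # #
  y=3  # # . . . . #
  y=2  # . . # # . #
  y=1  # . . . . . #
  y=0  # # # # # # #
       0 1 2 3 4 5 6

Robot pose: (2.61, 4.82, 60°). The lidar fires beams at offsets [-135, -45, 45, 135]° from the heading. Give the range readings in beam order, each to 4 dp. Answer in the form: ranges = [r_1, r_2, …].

beam 1: φ=-135°, α=285°
  cosα=0.2588 sinα=-0.9659 | (2,4) | tMaxX 1.5068 tMaxY 0.8489 | tΔX 3.8637 tΔY 1.0353
    t=0.8489 [y] (2,3)
    t=1.5068 [x] (3,3)
    t=1.8842 [y] (3,2) — stop
  → r_1 = 1.8842
beam 2: φ=-45°, α=15°
  cosα=0.9659 sinα=0.2588 | (2,4) | tMaxX 0.4038 tMaxY 0.6955 | tΔX 1.0353 tΔY 3.8637
    t=0.4038 [x] (3,4)
    t=0.6955 [y] (3,5) — stop
  → r_2 = 0.6955
beam 3: φ=45°, α=105°
  cosα=-0.2588 sinα=0.9659 | (2,4) | tMaxX 2.3569 tMaxY 0.1863 | tΔX 3.8637 tΔY 1.0353
    t=0.1863 [y] (2,5) — stop
  → r_3 = 0.1863
beam 4: φ=135°, α=195°
  cosα=-0.9659 sinα=-0.2588 | (2,4) | tMaxX 0.6315 tMaxY 3.1682 | tΔX 1.0353 tΔY 3.8637
    t=0.6315 [x] (1,4)
    t=1.6668 [x] (0,4) — stop
  → r_4 = 1.6668

ranges = [1.8842, 0.6955, 0.1863, 1.6668]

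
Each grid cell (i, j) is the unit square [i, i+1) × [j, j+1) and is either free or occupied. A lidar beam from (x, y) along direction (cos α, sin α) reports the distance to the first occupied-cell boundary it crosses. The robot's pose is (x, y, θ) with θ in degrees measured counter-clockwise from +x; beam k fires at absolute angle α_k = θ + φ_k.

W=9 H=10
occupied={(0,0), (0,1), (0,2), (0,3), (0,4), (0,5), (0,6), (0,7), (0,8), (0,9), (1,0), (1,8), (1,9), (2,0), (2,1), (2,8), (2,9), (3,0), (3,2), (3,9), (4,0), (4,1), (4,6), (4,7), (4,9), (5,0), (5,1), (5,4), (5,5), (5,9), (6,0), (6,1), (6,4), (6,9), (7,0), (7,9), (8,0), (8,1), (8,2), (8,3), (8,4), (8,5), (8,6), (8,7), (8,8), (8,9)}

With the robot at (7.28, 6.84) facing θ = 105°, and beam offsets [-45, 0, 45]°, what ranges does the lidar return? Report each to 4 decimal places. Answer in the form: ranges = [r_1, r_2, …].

beam 1: φ=-45°, α=60°
  dir = (cos 60°, sin 60°) = (0.5000, 0.8660); from cell (7,6)
  next x-line at t=1.4400, next y-line at t=0.1848; Δt_x=2.0000, Δt_y=1.1547
    y: enter (7,7) at t=0.1848
    y: enter (7,8) at t=1.3395
    x: enter (8,8) at t=1.4400 ← occupied
  → r_1 = 1.4400
beam 2: φ=0°, α=105°
  dir = (cos 105°, sin 105°) = (-0.2588, 0.9659); from cell (7,6)
  next x-line at t=1.0818, next y-line at t=0.1656; Δt_x=3.8637, Δt_y=1.0353
    y: enter (7,7) at t=0.1656
    x: enter (6,7) at t=1.0818
    y: enter (6,8) at t=1.2009
    y: enter (6,9) at t=2.2362 ← occupied
  → r_2 = 2.2362
beam 3: φ=45°, α=150°
  dir = (cos 150°, sin 150°) = (-0.8660, 0.5000); from cell (7,6)
  next x-line at t=0.3233, next y-line at t=0.3200; Δt_x=1.1547, Δt_y=2.0000
    y: enter (7,7) at t=0.3200
    x: enter (6,7) at t=0.3233
    x: enter (5,7) at t=1.4780
    y: enter (5,8) at t=2.3200
    x: enter (4,8) at t=2.6327
    x: enter (3,8) at t=3.7874
    y: enter (3,9) at t=4.3200 ← occupied
  → r_3 = 4.3200

ranges = [1.4400, 2.2362, 4.3200]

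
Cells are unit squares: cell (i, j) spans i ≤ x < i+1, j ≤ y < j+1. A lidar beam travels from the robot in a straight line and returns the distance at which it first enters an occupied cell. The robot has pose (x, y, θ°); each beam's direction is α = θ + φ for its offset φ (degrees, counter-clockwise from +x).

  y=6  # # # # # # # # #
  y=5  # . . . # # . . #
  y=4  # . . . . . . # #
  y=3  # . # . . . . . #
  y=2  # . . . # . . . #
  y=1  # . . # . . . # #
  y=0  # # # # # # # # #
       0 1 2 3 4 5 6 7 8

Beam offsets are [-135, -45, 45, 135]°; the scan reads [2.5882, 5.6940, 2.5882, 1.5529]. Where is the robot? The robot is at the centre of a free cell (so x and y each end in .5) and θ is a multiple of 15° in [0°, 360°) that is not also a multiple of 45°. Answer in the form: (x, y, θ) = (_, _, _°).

Candidates: 28 free-cell centres × 16 headings = 448 poses. Raycast each; keep the one whose scan matches to 4 dp.
  (6.5, 1.5, 330°): beam 1 = 1.9319 ≠ 2.5882 ✗
  (2.5, 4.5, 75°): beam 1 = 0.5774 ≠ 2.5882 ✗
  (3.5, 2.5, 255°): beam 1 = 1.0000 ≠ 2.5882 ✗
  (1.5, 4.5, 330°): beam 1 = 0.5176 ≠ 2.5882 ✗
  …
  (6.5, 3.5, 210°): r_1=2.5882, r_2=5.6940, r_3=2.5882, r_4=1.5529 — all match ✓
Only this pose fits every beam.

(x, y, θ) = (6.5, 3.5, 210°)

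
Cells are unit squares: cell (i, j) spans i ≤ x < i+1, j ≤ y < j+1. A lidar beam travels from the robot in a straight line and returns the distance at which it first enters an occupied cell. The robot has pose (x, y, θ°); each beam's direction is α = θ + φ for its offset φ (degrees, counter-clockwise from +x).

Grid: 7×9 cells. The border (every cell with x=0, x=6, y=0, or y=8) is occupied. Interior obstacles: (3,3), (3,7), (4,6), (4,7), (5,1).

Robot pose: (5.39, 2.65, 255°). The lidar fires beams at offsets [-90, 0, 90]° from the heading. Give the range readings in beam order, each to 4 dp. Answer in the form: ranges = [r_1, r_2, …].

ranges = [1.4390, 0.6729, 0.6315]

beam 1: φ=-90°, α=165°
  d=(-0.9659,0.2588)  start (5,2)  tX=0.4038 tY=1.3523  stride 1/|dx|=1.0353 1/|dy|=3.8637
    cross x-line → (4,2), t=0.4038
    cross y-line → (4,3), t=1.3523
    cross x-line → (3,3), t=1.4390 (wall)
  → r_1 = 1.4390
beam 2: φ=0°, α=255°
  d=(-0.2588,-0.9659)  start (5,2)  tX=1.5068 tY=0.6729  stride 1/|dx|=3.8637 1/|dy|=1.0353
    cross y-line → (5,1), t=0.6729 (wall)
  → r_2 = 0.6729
beam 3: φ=90°, α=345°
  d=(0.9659,-0.2588)  start (5,2)  tX=0.6315 tY=2.5114  stride 1/|dx|=1.0353 1/|dy|=3.8637
    cross x-line → (6,2), t=0.6315 (wall)
  → r_3 = 0.6315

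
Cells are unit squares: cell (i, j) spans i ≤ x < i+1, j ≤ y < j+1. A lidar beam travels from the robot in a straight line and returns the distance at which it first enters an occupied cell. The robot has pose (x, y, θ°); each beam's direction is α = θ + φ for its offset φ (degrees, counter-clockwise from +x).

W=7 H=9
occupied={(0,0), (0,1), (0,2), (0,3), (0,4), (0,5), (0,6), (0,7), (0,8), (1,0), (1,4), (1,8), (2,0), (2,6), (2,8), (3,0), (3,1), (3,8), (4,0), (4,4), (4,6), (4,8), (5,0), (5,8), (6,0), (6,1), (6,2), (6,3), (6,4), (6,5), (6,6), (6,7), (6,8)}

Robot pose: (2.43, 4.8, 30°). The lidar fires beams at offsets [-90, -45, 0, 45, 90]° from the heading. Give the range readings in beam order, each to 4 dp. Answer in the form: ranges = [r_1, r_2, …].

ranges = [4.3879, 1.6254, 2.4000, 1.2423, 2.8600]

beam 1: φ=-90°, α=300°
  direction (0.5000, -0.8660); cell (2,4); t to first gridline: x 1.1400, y 0.9238 (then +2.0000 / +1.1547)
    (2,3) via y @ 0.9238
    (3,3) via x @ 1.1400
    (3,2) via y @ 2.0785
    (4,2) via x @ 3.1400
    (4,1) via y @ 3.2332
    (4,0) via y @ 4.3879  # hit
  → r_1 = 4.3879
beam 2: φ=-45°, α=345°
  direction (0.9659, -0.2588); cell (2,4); t to first gridline: x 0.5901, y 3.0910 (then +1.0353 / +3.8637)
    (3,4) via x @ 0.5901
    (4,4) via x @ 1.6254  # hit
  → r_2 = 1.6254
beam 3: φ=0°, α=30°
  direction (0.8660, 0.5000); cell (2,4); t to first gridline: x 0.6582, y 0.4000 (then +1.1547 / +2.0000)
    (2,5) via y @ 0.4000
    (3,5) via x @ 0.6582
    (4,5) via x @ 1.8129
    (4,6) via y @ 2.4000  # hit
  → r_3 = 2.4000
beam 4: φ=45°, α=75°
  direction (0.2588, 0.9659); cell (2,4); t to first gridline: x 2.2023, y 0.2071 (then +3.8637 / +1.0353)
    (2,5) via y @ 0.2071
    (2,6) via y @ 1.2423  # hit
  → r_4 = 1.2423
beam 5: φ=90°, α=120°
  direction (-0.5000, 0.8660); cell (2,4); t to first gridline: x 0.8600, y 0.2309 (then +2.0000 / +1.1547)
    (2,5) via y @ 0.2309
    (1,5) via x @ 0.8600
    (1,6) via y @ 1.3856
    (1,7) via y @ 2.5403
    (0,7) via x @ 2.8600  # hit
  → r_5 = 2.8600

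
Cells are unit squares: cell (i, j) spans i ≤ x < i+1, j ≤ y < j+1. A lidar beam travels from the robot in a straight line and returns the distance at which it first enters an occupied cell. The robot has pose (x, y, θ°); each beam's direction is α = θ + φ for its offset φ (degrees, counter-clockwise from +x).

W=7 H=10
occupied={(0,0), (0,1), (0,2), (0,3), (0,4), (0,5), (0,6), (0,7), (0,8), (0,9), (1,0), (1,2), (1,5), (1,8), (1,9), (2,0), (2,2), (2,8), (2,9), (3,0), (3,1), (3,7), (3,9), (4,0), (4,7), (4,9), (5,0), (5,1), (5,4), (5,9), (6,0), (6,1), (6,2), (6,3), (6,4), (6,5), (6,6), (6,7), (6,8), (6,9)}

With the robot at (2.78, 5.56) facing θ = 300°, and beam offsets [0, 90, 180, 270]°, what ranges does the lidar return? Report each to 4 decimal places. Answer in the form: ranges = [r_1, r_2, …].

ranges = [4.4400, 3.7181, 2.8175, 0.9007]

beam 1: φ=0°, α=300°
  dir = (cos 300°, sin 300°) = (0.5000, -0.8660); from cell (2,5)
  next x-line at t=0.4400, next y-line at t=0.6466; Δt_x=2.0000, Δt_y=1.1547
    x: enter (3,5) at t=0.4400
    y: enter (3,4) at t=0.6466
    y: enter (3,3) at t=1.8013
    x: enter (4,3) at t=2.4400
    y: enter (4,2) at t=2.9560
    y: enter (4,1) at t=4.1107
    x: enter (5,1) at t=4.4400 ← occupied
  → r_1 = 4.4400
beam 2: φ=90°, α=30°
  dir = (cos 30°, sin 30°) = (0.8660, 0.5000); from cell (2,5)
  next x-line at t=0.2540, next y-line at t=0.8800; Δt_x=1.1547, Δt_y=2.0000
    x: enter (3,5) at t=0.2540
    y: enter (3,6) at t=0.8800
    x: enter (4,6) at t=1.4087
    x: enter (5,6) at t=2.5634
    y: enter (5,7) at t=2.8800
    x: enter (6,7) at t=3.7181 ← occupied
  → r_2 = 3.7181
beam 3: φ=180°, α=120°
  dir = (cos 120°, sin 120°) = (-0.5000, 0.8660); from cell (2,5)
  next x-line at t=1.5600, next y-line at t=0.5081; Δt_x=2.0000, Δt_y=1.1547
    y: enter (2,6) at t=0.5081
    x: enter (1,6) at t=1.5600
    y: enter (1,7) at t=1.6628
    y: enter (1,8) at t=2.8175 ← occupied
  → r_3 = 2.8175
beam 4: φ=270°, α=210°
  dir = (cos 210°, sin 210°) = (-0.8660, -0.5000); from cell (2,5)
  next x-line at t=0.9007, next y-line at t=1.1200; Δt_x=1.1547, Δt_y=2.0000
    x: enter (1,5) at t=0.9007 ← occupied
  → r_4 = 0.9007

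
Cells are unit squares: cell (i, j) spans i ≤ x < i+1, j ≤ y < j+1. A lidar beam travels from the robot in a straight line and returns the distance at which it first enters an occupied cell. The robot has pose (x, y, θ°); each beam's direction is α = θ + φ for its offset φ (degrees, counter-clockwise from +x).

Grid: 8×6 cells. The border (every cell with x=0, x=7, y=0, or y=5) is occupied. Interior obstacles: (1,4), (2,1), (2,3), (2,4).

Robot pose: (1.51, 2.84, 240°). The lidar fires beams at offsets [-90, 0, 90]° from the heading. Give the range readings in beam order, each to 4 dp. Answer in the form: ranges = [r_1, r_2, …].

beam 1: φ=-90°, α=150°
  d=(-0.8660,0.5000)  start (1,2)  tX=0.5889 tY=0.3200  stride 1/|dx|=1.1547 1/|dy|=2.0000
    cross y-line → (1,3), t=0.3200
    cross x-line → (0,3), t=0.5889 (wall)
  → r_1 = 0.5889
beam 2: φ=0°, α=240°
  d=(-0.5000,-0.8660)  start (1,2)  tX=1.0200 tY=0.9699  stride 1/|dx|=2.0000 1/|dy|=1.1547
    cross y-line → (1,1), t=0.9699
    cross x-line → (0,1), t=1.0200 (wall)
  → r_2 = 1.0200
beam 3: φ=90°, α=330°
  d=(0.8660,-0.5000)  start (1,2)  tX=0.5658 tY=1.6800  stride 1/|dx|=1.1547 1/|dy|=2.0000
    cross x-line → (2,2), t=0.5658
    cross y-line → (2,1), t=1.6800 (wall)
  → r_3 = 1.6800

ranges = [0.5889, 1.0200, 1.6800]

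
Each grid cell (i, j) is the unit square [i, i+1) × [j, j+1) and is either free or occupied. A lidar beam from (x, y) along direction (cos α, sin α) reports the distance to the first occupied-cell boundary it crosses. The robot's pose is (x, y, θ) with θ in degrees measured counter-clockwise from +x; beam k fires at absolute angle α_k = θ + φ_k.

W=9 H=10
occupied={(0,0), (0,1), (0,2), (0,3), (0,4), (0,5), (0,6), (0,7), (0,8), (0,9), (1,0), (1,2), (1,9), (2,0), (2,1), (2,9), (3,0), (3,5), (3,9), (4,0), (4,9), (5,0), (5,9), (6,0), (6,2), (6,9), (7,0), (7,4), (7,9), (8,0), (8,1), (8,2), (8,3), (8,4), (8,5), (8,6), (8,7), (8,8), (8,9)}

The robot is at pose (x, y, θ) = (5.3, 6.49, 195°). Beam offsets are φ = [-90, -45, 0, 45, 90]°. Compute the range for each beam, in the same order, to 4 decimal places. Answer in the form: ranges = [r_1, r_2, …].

beam 1: φ=-90°, α=105°
  direction (-0.2588, 0.9659); cell (5,6); t to first gridline: x 1.1591, y 0.5280 (then +3.8637 / +1.0353)
    (5,7) via y @ 0.5280
    (4,7) via x @ 1.1591
    (4,8) via y @ 1.5633
    (4,9) via y @ 2.5985  # hit
  → r_1 = 2.5985
beam 2: φ=-45°, α=150°
  direction (-0.8660, 0.5000); cell (5,6); t to first gridline: x 0.3464, y 1.0200 (then +1.1547 / +2.0000)
    (4,6) via x @ 0.3464
    (4,7) via y @ 1.0200
    (3,7) via x @ 1.5011
    (2,7) via x @ 2.6558
    (2,8) via y @ 3.0200
    (1,8) via x @ 3.8105
    (0,8) via x @ 4.9652  # hit
  → r_2 = 4.9652
beam 3: φ=0°, α=195°
  direction (-0.9659, -0.2588); cell (5,6); t to first gridline: x 0.3106, y 1.8932 (then +1.0353 / +3.8637)
    (4,6) via x @ 0.3106
    (3,6) via x @ 1.3459
    (3,5) via y @ 1.8932  # hit
  → r_3 = 1.8932
beam 4: φ=45°, α=240°
  direction (-0.5000, -0.8660); cell (5,6); t to first gridline: x 0.6000, y 0.5658 (then +2.0000 / +1.1547)
    (5,5) via y @ 0.5658
    (4,5) via x @ 0.6000
    (4,4) via y @ 1.7205
    (3,4) via x @ 2.6000
    (3,3) via y @ 2.8752
    (3,2) via y @ 4.0299
    (2,2) via x @ 4.6000
    (2,1) via y @ 5.1846  # hit
  → r_4 = 5.1846
beam 5: φ=90°, α=285°
  direction (0.2588, -0.9659); cell (5,6); t to first gridline: x 2.7046, y 0.5073 (then +3.8637 / +1.0353)
    (5,5) via y @ 0.5073
    (5,4) via y @ 1.5426
    (5,3) via y @ 2.5778
    (6,3) via x @ 2.7046
    (6,2) via y @ 3.6131  # hit
  → r_5 = 3.6131

ranges = [2.5985, 4.9652, 1.8932, 5.1846, 3.6131]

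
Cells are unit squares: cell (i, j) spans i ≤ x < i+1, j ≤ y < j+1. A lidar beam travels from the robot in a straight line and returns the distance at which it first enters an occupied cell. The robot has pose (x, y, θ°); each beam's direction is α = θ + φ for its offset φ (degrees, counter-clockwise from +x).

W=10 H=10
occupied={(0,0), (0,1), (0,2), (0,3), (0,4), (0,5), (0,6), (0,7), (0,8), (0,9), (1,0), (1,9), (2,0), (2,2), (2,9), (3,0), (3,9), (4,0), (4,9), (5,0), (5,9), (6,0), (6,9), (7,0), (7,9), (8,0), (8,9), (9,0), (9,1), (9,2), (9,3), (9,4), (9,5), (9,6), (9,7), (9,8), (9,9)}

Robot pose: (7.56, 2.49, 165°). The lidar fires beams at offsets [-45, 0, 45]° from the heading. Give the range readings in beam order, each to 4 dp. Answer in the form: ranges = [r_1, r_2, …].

ranges = [7.5171, 6.7914, 2.9800]

beam 1: φ=-45°, α=120°
  d=(-0.5000,0.8660)  start (7,2)  tX=1.1200 tY=0.5889  stride 1/|dx|=2.0000 1/|dy|=1.1547
    cross y-line → (7,3), t=0.5889
    cross x-line → (6,3), t=1.1200
    cross y-line → (6,4), t=1.7436
    cross y-line → (6,5), t=2.8983
    cross x-line → (5,5), t=3.1200
    cross y-line → (5,6), t=4.0530
    cross x-line → (4,6), t=5.1200
    cross y-line → (4,7), t=5.2077
    cross y-line → (4,8), t=6.3624
    cross x-line → (3,8), t=7.1200
    cross y-line → (3,9), t=7.5171 (wall)
  → r_1 = 7.5171
beam 2: φ=0°, α=165°
  d=(-0.9659,0.2588)  start (7,2)  tX=0.5798 tY=1.9705  stride 1/|dx|=1.0353 1/|dy|=3.8637
    cross x-line → (6,2), t=0.5798
    cross x-line → (5,2), t=1.6150
    cross y-line → (5,3), t=1.9705
    cross x-line → (4,3), t=2.6503
    cross x-line → (3,3), t=3.6856
    cross x-line → (2,3), t=4.7209
    cross x-line → (1,3), t=5.7561
    cross y-line → (1,4), t=5.8342
    cross x-line → (0,4), t=6.7914 (wall)
  → r_2 = 6.7914
beam 3: φ=45°, α=210°
  d=(-0.8660,-0.5000)  start (7,2)  tX=0.6466 tY=0.9800  stride 1/|dx|=1.1547 1/|dy|=2.0000
    cross x-line → (6,2), t=0.6466
    cross y-line → (6,1), t=0.9800
    cross x-line → (5,1), t=1.8013
    cross x-line → (4,1), t=2.9560
    cross y-line → (4,0), t=2.9800 (wall)
  → r_3 = 2.9800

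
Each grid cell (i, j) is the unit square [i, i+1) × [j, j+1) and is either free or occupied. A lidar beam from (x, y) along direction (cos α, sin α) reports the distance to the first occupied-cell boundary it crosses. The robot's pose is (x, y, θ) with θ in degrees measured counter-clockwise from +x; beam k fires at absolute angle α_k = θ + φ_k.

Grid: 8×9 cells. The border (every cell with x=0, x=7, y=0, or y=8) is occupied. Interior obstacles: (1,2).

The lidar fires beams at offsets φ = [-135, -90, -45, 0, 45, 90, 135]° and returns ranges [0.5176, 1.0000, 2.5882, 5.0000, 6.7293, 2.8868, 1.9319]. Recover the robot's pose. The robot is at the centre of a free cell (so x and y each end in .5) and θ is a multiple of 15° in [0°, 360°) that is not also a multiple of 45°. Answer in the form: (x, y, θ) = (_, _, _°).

Enumerate (i+0.5, j+0.5, θ) over the 41 free cells and 16 admissible headings. For each, cast all 7 beams and compare to the given ranges.
  (2.5, 2.5, 330°): beam 2 = 1.7321 ≠ 1.0000 ✗
  (5.5, 3.5, 120°): beam 1 = 1.5529 ≠ 0.5176 ✗
  (3.5, 4.5, 240°): beam 1 = 3.6235 ≠ 0.5176 ✗
  …
  (4.5, 1.5, 60°): r_1=0.5176, r_2=1.0000, r_3=2.5882, r_4=5.0000, r_5=6.7293, r_6=2.8868, r_7=1.9319 — all match ✓
No second candidate reproduces the full scan.

(x, y, θ) = (4.5, 1.5, 60°)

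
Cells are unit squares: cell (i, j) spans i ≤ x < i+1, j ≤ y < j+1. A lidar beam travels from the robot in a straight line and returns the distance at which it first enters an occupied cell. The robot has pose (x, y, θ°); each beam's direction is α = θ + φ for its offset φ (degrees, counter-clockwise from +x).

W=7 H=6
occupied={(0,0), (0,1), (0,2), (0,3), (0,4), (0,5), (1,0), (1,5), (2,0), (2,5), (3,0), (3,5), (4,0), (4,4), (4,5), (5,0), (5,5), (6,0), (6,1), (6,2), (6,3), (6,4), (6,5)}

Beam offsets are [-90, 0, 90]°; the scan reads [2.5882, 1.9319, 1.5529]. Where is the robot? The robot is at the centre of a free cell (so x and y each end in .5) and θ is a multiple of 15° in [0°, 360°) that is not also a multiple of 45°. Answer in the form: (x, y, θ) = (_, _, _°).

(x, y, θ) = (2.5, 3.5, 15°)

Enumerate (i+0.5, j+0.5, θ) over the 19 free cells and 16 admissible headings. For each, cast all 3 beams and compare to the given ranges.
  (3.5, 3.5, 60°): beam 1 = 2.8868 ≠ 2.5882 ✗
  (4.5, 2.5, 15°): beam 1 = 1.5529 ≠ 2.5882 ✗
  (2.5, 3.5, 240°): beam 1 = 1.7321 ≠ 2.5882 ✗
  …
  (2.5, 3.5, 15°): r_1=2.5882, r_2=1.9319, r_3=1.5529 — all match ✓
Only this pose fits every beam.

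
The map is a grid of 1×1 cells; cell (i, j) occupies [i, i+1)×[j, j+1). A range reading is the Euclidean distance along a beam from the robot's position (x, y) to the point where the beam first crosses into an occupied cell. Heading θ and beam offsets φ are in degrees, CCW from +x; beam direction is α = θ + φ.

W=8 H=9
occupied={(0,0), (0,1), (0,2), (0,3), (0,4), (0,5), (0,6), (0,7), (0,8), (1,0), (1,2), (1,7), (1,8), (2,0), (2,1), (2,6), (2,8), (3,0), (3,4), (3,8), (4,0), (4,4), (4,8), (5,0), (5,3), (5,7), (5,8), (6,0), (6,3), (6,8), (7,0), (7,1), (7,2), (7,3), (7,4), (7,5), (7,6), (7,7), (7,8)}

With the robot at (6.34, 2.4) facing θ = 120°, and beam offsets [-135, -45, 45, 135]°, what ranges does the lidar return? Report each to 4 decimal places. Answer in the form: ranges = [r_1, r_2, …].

beam 1: φ=-135°, α=345°
  dir = (cos 345°, sin 345°) = (0.9659, -0.2588); from cell (6,2)
  next x-line at t=0.6833, next y-line at t=1.5455; Δt_x=1.0353, Δt_y=3.8637
    x: enter (7,2) at t=0.6833 ← occupied
  → r_1 = 0.6833
beam 2: φ=-45°, α=75°
  dir = (cos 75°, sin 75°) = (0.2588, 0.9659); from cell (6,2)
  next x-line at t=2.5500, next y-line at t=0.6212; Δt_x=3.8637, Δt_y=1.0353
    y: enter (6,3) at t=0.6212 ← occupied
  → r_2 = 0.6212
beam 3: φ=45°, α=165°
  dir = (cos 165°, sin 165°) = (-0.9659, 0.2588); from cell (6,2)
  next x-line at t=0.3520, next y-line at t=2.3182; Δt_x=1.0353, Δt_y=3.8637
    x: enter (5,2) at t=0.3520
    x: enter (4,2) at t=1.3873
    y: enter (4,3) at t=2.3182
    x: enter (3,3) at t=2.4225
    x: enter (2,3) at t=3.4578
    x: enter (1,3) at t=4.4931
    x: enter (0,3) at t=5.5284 ← occupied
  → r_3 = 5.5284
beam 4: φ=135°, α=255°
  dir = (cos 255°, sin 255°) = (-0.2588, -0.9659); from cell (6,2)
  next x-line at t=1.3137, next y-line at t=0.4141; Δt_x=3.8637, Δt_y=1.0353
    y: enter (6,1) at t=0.4141
    x: enter (5,1) at t=1.3137
    y: enter (5,0) at t=1.4494 ← occupied
  → r_4 = 1.4494

ranges = [0.6833, 0.6212, 5.5284, 1.4494]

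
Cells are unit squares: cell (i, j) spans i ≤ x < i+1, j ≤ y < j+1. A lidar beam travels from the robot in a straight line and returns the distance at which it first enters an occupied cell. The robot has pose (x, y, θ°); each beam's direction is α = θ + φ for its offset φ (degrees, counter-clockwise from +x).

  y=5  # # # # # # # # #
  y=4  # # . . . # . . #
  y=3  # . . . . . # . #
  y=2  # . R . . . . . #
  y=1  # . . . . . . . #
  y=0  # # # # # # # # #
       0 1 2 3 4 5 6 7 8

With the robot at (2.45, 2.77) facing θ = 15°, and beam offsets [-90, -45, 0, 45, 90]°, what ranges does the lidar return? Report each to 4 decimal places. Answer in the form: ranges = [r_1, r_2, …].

ranges = [1.8324, 3.5400, 3.6752, 2.5750, 1.7387]

beam 1: φ=-90°, α=285°
  d=(0.2588,-0.9659)  start (2,2)  tX=2.1250 tY=0.7972  stride 1/|dx|=3.8637 1/|dy|=1.0353
    cross y-line → (2,1), t=0.7972
    cross y-line → (2,0), t=1.8324 (wall)
  → r_1 = 1.8324
beam 2: φ=-45°, α=330°
  d=(0.8660,-0.5000)  start (2,2)  tX=0.6351 tY=1.5400  stride 1/|dx|=1.1547 1/|dy|=2.0000
    cross x-line → (3,2), t=0.6351
    cross y-line → (3,1), t=1.5400
    cross x-line → (4,1), t=1.7898
    cross x-line → (5,1), t=2.9445
    cross y-line → (5,0), t=3.5400 (wall)
  → r_2 = 3.5400
beam 3: φ=0°, α=15°
  d=(0.9659,0.2588)  start (2,2)  tX=0.5694 tY=0.8887  stride 1/|dx|=1.0353 1/|dy|=3.8637
    cross x-line → (3,2), t=0.5694
    cross y-line → (3,3), t=0.8887
    cross x-line → (4,3), t=1.6047
    cross x-line → (5,3), t=2.6400
    cross x-line → (6,3), t=3.6752 (wall)
  → r_3 = 3.6752
beam 4: φ=45°, α=60°
  d=(0.5000,0.8660)  start (2,2)  tX=1.1000 tY=0.2656  stride 1/|dx|=2.0000 1/|dy|=1.1547
    cross y-line → (2,3), t=0.2656
    cross x-line → (3,3), t=1.1000
    cross y-line → (3,4), t=1.4203
    cross y-line → (3,5), t=2.5750 (wall)
  → r_4 = 2.5750
beam 5: φ=90°, α=105°
  d=(-0.2588,0.9659)  start (2,2)  tX=1.7387 tY=0.2381  stride 1/|dx|=3.8637 1/|dy|=1.0353
    cross y-line → (2,3), t=0.2381
    cross y-line → (2,4), t=1.2734
    cross x-line → (1,4), t=1.7387 (wall)
  → r_5 = 1.7387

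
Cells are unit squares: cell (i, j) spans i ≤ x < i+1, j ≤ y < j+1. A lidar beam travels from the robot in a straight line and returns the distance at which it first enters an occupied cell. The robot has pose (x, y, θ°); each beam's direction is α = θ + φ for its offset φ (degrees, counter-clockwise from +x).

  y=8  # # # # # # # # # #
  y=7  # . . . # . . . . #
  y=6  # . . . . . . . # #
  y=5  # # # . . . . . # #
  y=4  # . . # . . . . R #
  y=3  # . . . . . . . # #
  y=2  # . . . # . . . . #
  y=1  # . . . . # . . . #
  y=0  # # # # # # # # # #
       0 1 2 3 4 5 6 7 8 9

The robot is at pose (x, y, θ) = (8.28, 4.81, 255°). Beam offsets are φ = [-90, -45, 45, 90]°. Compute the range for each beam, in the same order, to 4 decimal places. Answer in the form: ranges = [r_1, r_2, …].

ranges = [7.5368, 3.7874, 0.9353, 0.7454]

beam 1: φ=-90°, α=165°
  dir = (cos 165°, sin 165°) = (-0.9659, 0.2588); from cell (8,4)
  next x-line at t=0.2899, next y-line at t=0.7341; Δt_x=1.0353, Δt_y=3.8637
    x: enter (7,4) at t=0.2899
    y: enter (7,5) at t=0.7341
    x: enter (6,5) at t=1.3252
    x: enter (5,5) at t=2.3604
    x: enter (4,5) at t=3.3957
    x: enter (3,5) at t=4.4310
    y: enter (3,6) at t=4.5978
    x: enter (2,6) at t=5.4663
    x: enter (1,6) at t=6.5015
    x: enter (0,6) at t=7.5368 ← occupied
  → r_1 = 7.5368
beam 2: φ=-45°, α=210°
  dir = (cos 210°, sin 210°) = (-0.8660, -0.5000); from cell (8,4)
  next x-line at t=0.3233, next y-line at t=1.6200; Δt_x=1.1547, Δt_y=2.0000
    x: enter (7,4) at t=0.3233
    x: enter (6,4) at t=1.4780
    y: enter (6,3) at t=1.6200
    x: enter (5,3) at t=2.6327
    y: enter (5,2) at t=3.6200
    x: enter (4,2) at t=3.7874 ← occupied
  → r_2 = 3.7874
beam 3: φ=45°, α=300°
  dir = (cos 300°, sin 300°) = (0.5000, -0.8660); from cell (8,4)
  next x-line at t=1.4400, next y-line at t=0.9353; Δt_x=2.0000, Δt_y=1.1547
    y: enter (8,3) at t=0.9353 ← occupied
  → r_3 = 0.9353
beam 4: φ=90°, α=345°
  dir = (cos 345°, sin 345°) = (0.9659, -0.2588); from cell (8,4)
  next x-line at t=0.7454, next y-line at t=3.1296; Δt_x=1.0353, Δt_y=3.8637
    x: enter (9,4) at t=0.7454 ← occupied
  → r_4 = 0.7454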